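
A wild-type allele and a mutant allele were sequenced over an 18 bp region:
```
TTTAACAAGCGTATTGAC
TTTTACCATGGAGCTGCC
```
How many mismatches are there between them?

Comparing position by position, 8 bases differ: 4 (A/T), 7 (A/C), 9 (G/T), 10 (C/G), 12 (T/A), 13 (A/G), 14 (T/C), 17 (A/C).

8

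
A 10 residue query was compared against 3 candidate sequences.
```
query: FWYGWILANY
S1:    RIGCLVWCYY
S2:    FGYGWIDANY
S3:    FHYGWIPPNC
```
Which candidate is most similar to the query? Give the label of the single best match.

S2

S1 differs at 9 residues; S2 differs at 2 residues; S3 differs at 4 residues. The closest is S2.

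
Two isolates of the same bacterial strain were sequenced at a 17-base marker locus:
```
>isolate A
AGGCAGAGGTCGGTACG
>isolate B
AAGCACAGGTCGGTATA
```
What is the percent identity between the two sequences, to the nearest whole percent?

Mismatches at positions 2, 6, 16, 17 (1-based): 4 of 17.
Identical positions: 13/17 = 76.47% → 76%.

76%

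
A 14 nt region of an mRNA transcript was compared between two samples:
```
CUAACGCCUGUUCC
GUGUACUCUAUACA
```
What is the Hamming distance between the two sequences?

9

Comparing position by position, 9 bases differ: 1 (C/G), 3 (A/G), 4 (A/U), 5 (C/A), 6 (G/C), 7 (C/U), 10 (G/A), 12 (U/A), 14 (C/A).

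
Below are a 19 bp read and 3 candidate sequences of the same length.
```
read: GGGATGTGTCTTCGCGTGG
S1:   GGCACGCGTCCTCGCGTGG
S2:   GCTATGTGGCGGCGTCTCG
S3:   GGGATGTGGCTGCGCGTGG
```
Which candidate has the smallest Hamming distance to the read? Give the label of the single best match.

S3

Hamming distances to read — S1: 4; S2: 8; S3: 2.
Smallest is S3 with 2 mismatches.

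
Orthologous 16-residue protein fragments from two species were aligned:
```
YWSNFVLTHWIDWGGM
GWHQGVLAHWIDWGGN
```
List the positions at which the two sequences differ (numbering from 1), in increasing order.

Differences at position 1 (Y→G), position 3 (S→H), position 4 (N→Q), position 5 (F→G), position 8 (T→A), position 16 (M→N).

1, 3, 4, 5, 8, 16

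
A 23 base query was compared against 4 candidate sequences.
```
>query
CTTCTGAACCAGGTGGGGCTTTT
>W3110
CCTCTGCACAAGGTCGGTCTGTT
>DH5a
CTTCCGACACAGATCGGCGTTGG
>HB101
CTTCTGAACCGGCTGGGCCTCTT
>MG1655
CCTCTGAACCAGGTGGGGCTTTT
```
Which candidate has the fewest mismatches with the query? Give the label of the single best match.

MG1655

W3110 differs at 6 sites; DH5a differs at 9 sites; HB101 differs at 4 sites; MG1655 differs at 1 site. The closest is MG1655.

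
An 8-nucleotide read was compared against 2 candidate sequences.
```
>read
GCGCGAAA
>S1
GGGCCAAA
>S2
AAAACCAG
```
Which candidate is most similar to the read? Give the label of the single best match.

S1

S1 differs at 2 sites; S2 differs at 7 sites. The closest is S1.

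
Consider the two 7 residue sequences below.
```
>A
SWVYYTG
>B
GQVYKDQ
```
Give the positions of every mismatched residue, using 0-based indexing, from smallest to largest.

0, 1, 4, 5, 6

Scanning 0-based: 0: S/G; 1: W/Q; 4: Y/K; 5: T/D; 6: G/Q.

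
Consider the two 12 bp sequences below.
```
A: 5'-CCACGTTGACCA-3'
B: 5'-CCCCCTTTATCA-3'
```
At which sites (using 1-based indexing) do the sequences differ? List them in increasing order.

Scanning 1-based: 3: A/C; 5: G/C; 8: G/T; 10: C/T.

3, 5, 8, 10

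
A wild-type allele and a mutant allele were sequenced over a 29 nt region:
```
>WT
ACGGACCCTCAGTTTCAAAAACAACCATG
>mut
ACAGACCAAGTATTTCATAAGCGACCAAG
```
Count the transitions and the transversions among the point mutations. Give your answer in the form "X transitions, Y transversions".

Transitions (purine↔purine or pyrimidine↔pyrimidine): 3 G→A, 12 G→A, 21 A→G, 23 A→G.
Transversions (purine↔pyrimidine): 8 C→A, 9 T→A, 10 C→G, 11 A→T, 18 A→T, 28 T→A.

4 transitions, 6 transversions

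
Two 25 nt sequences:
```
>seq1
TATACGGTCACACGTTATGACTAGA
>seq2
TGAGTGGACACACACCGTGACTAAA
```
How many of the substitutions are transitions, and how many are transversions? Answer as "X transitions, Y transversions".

8 transitions, 2 transversions

Transitions (purine↔purine or pyrimidine↔pyrimidine): 2 A→G, 4 A→G, 5 C→T, 14 G→A, 15 T→C, 16 T→C, 17 A→G, 24 G→A.
Transversions (purine↔pyrimidine): 3 T→A, 8 T→A.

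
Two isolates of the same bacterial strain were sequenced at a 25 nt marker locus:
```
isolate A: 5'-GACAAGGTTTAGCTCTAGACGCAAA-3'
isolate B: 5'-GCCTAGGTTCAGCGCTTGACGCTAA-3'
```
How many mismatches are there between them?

6

Mismatches (1-based): position 2: A→C; position 4: A→T; position 10: T→C; position 14: T→G; position 17: A→T; position 23: A→T.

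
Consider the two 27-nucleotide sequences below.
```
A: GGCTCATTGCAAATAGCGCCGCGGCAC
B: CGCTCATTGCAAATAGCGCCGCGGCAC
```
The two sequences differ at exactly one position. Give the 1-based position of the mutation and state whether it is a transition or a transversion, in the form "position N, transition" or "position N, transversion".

The sequences differ only at position 1: G→C (purine→pyrimidine), a transversion.

position 1, transversion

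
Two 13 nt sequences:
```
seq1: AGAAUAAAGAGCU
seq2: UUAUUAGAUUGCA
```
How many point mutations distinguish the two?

7

Comparing position by position, 7 positions differ: 1 (A/U), 2 (G/U), 4 (A/U), 7 (A/G), 9 (G/U), 10 (A/U), 13 (U/A).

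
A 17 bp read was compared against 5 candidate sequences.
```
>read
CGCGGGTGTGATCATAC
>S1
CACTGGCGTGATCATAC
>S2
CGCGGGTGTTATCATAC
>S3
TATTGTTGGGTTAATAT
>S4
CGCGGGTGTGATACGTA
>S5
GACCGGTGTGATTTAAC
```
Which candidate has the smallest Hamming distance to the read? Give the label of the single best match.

S2

S1 differs at 3 sites; S2 differs at 1 site; S3 differs at 9 sites; S4 differs at 5 sites; S5 differs at 6 sites. The closest is S2.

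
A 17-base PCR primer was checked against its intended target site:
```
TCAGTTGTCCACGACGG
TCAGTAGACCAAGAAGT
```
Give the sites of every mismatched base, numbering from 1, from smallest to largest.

6, 8, 12, 15, 17

Differences at site 6 (T→A), site 8 (T→A), site 12 (C→A), site 15 (C→A), site 17 (G→T).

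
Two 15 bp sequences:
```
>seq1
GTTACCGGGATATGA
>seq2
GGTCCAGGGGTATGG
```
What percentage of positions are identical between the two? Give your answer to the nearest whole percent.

67%

Mismatches at positions 2, 4, 6, 10, 15 (1-based): 5 of 15.
Identical positions: 10/15 = 66.67% → 67%.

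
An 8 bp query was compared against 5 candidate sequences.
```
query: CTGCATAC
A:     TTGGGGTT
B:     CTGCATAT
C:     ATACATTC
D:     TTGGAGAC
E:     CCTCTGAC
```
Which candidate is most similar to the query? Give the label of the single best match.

Hamming distances to query — A: 6; B: 1; C: 3; D: 3; E: 4.
Smallest is B with 1 mismatch.

B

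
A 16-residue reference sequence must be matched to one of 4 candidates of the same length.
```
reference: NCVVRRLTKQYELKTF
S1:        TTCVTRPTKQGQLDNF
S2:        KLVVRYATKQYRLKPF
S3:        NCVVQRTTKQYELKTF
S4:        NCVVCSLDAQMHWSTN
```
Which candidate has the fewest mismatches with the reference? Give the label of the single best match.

S3

Hamming distances to reference — S1: 9; S2: 6; S3: 2; S4: 9.
Smallest is S3 with 2 mismatches.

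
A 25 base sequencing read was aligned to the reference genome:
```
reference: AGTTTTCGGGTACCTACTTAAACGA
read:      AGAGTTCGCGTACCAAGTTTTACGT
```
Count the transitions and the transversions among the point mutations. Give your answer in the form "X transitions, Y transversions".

0 transitions, 8 transversions

Transitions (purine↔purine or pyrimidine↔pyrimidine): none.
Transversions (purine↔pyrimidine): 3 T→A, 4 T→G, 9 G→C, 15 T→A, 17 C→G, 20 A→T, 21 A→T, 25 A→T.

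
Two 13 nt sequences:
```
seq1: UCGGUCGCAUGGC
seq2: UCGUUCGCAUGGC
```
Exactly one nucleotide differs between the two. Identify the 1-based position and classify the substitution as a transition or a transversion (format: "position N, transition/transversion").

position 4, transversion

The sequences differ only at position 4: G→U (purine→pyrimidine), a transversion.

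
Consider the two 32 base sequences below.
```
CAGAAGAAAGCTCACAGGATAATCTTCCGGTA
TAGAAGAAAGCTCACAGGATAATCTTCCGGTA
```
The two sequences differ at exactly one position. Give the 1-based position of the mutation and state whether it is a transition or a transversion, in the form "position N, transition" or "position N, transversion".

position 1, transition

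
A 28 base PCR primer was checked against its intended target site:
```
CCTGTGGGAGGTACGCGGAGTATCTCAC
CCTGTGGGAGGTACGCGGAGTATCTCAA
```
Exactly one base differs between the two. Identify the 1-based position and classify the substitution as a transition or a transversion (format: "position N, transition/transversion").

position 28, transversion

Position 28 changes C→A. C is a pyrimidine and A is a purine, so this is a transversion.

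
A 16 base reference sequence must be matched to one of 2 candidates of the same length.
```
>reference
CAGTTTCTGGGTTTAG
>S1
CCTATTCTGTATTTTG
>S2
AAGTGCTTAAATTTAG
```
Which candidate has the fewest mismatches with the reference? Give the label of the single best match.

S1 differs at 6 bases; S2 differs at 7 bases. The closest is S1.

S1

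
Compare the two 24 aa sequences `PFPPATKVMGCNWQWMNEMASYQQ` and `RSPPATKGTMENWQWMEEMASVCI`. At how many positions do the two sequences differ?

10

The sequences differ at positions 1, 2, 8, 9, 10, 11, 17, 22, 23, 24 (1-based) — 10 in total.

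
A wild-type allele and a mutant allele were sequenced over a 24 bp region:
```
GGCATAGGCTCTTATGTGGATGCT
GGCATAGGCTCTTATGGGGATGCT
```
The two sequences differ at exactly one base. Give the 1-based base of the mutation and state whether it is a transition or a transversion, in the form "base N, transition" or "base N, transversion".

Base 17 changes T→G. T is a pyrimidine and G is a purine, so this is a transversion.

base 17, transversion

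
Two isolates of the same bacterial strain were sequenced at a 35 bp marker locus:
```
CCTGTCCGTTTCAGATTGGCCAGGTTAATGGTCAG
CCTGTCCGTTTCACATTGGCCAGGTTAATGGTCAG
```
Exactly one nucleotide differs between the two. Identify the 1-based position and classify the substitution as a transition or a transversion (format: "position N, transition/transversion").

position 14, transversion

The sequences differ only at position 14: G→C (purine→pyrimidine), a transversion.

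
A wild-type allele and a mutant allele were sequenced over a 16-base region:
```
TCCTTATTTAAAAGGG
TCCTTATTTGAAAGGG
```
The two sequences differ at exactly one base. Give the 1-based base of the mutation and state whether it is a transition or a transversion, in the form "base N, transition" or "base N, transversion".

base 10, transition

The sequences differ only at base 10: A→G (purine→purine), a transition.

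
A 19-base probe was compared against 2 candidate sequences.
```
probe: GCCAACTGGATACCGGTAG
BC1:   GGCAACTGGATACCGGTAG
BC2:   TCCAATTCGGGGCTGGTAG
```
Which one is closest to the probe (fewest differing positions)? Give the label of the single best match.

BC1

BC1 differs at 1 position; BC2 differs at 7 positions. The closest is BC1.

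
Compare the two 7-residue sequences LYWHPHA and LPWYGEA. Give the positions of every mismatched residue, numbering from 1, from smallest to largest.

2, 4, 5, 6

Scanning 1-based: 2: Y/P; 4: H/Y; 5: P/G; 6: H/E.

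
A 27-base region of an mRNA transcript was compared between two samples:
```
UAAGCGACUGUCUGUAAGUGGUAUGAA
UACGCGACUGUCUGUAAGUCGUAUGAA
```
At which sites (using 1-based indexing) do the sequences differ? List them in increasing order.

Differences at site 3 (A→C), site 20 (G→C).

3, 20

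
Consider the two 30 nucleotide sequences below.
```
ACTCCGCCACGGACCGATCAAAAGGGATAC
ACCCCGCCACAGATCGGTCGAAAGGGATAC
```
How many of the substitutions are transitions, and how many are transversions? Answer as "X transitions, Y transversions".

5 transitions, 0 transversions

Mismatches (1-based):
position 3: T→C (pyrimidine→pyrimidine, transition)
position 11: G→A (purine→purine, transition)
position 14: C→T (pyrimidine→pyrimidine, transition)
position 17: A→G (purine→purine, transition)
position 20: A→G (purine→purine, transition)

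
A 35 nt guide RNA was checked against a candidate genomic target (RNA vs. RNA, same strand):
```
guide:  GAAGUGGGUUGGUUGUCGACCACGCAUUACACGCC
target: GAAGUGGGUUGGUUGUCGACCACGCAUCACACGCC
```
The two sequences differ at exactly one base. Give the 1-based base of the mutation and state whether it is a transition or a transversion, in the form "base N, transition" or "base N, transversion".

base 28, transition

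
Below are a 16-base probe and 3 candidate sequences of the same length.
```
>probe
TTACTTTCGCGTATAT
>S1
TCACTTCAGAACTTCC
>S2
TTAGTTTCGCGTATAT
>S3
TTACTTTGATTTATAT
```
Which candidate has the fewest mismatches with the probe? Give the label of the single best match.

Hamming distances to probe — S1: 9; S2: 1; S3: 4.
Smallest is S2 with 1 mismatch.

S2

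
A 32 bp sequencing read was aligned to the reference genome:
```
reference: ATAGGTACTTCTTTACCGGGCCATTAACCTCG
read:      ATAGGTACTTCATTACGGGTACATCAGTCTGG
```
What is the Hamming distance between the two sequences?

8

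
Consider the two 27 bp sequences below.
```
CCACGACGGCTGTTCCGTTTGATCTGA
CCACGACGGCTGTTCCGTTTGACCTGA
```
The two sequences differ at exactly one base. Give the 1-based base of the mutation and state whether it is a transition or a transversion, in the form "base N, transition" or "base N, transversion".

base 23, transition

Base 23 changes T→C. T is a pyrimidine and C is a pyrimidine, so this is a transition.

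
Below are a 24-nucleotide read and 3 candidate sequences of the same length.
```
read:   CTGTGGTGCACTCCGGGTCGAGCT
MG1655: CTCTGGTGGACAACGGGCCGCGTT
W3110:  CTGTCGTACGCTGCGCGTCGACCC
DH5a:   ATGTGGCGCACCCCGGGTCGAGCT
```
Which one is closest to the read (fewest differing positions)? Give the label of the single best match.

DH5a

MG1655 differs at 7 positions; W3110 differs at 7 positions; DH5a differs at 3 positions. The closest is DH5a.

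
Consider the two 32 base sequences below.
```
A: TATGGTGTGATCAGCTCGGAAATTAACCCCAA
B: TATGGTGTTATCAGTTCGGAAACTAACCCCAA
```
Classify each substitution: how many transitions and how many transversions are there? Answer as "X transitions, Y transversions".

2 transitions, 1 transversion

Transitions (purine↔purine or pyrimidine↔pyrimidine): 15 C→T, 23 T→C.
Transversions (purine↔pyrimidine): 9 G→T.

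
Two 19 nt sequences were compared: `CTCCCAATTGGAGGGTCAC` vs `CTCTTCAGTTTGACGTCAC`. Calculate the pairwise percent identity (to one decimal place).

52.6%

9 positions differ (4, 5, 6, 8, 10, 11, 12, 13, 14), so 10 of 19 match: 10/19 = 52.63%.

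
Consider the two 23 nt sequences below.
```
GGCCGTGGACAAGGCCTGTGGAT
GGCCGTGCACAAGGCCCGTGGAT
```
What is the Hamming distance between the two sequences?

2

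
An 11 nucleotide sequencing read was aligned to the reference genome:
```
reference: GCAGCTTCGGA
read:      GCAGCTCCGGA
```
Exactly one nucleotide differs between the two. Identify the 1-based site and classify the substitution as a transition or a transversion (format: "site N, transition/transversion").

site 7, transition

The sequences differ only at site 7: T→C (pyrimidine→pyrimidine), a transition.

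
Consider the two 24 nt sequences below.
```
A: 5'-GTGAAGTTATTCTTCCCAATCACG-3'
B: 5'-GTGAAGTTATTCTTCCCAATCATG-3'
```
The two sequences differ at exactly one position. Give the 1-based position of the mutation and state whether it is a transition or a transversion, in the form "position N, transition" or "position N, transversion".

Position 23 changes C→T. C is a pyrimidine and T is a pyrimidine, so this is a transition.

position 23, transition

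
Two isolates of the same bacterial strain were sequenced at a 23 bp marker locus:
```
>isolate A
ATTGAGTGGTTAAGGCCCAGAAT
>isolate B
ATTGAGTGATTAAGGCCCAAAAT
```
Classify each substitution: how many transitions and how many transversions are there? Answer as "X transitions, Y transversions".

Mismatches (1-based):
site 9: G→A (purine→purine, transition)
site 20: G→A (purine→purine, transition)

2 transitions, 0 transversions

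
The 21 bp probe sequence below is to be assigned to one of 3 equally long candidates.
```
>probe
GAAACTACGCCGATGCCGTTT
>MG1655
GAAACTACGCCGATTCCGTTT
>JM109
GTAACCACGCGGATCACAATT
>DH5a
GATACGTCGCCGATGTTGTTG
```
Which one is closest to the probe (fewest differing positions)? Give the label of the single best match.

MG1655 differs at 1 position; JM109 differs at 7 positions; DH5a differs at 6 positions. The closest is MG1655.

MG1655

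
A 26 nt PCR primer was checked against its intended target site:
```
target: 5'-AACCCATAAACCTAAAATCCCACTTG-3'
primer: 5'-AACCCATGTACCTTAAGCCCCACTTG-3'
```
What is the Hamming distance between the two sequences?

5

Comparing position by position, 5 sites differ: 8 (A/G), 9 (A/T), 14 (A/T), 17 (A/G), 18 (T/C).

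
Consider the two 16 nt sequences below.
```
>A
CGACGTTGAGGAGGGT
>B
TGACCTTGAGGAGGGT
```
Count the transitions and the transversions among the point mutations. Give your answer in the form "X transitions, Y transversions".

1 transition, 1 transversion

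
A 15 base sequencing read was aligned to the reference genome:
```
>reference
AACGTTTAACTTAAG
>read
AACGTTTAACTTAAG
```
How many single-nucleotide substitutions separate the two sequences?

The two sequences are identical at every position.

0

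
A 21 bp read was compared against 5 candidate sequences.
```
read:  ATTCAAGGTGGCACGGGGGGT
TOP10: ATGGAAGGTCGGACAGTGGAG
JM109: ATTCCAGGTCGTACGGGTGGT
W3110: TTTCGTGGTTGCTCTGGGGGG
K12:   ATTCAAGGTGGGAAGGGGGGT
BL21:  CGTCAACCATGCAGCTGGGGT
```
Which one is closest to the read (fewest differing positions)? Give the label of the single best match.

TOP10 differs at 8 positions; JM109 differs at 4 positions; W3110 differs at 7 positions; K12 differs at 2 positions; BL21 differs at 9 positions. The closest is K12.

K12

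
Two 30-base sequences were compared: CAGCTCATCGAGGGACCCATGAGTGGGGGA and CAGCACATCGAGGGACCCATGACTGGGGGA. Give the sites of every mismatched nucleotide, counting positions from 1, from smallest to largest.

5, 23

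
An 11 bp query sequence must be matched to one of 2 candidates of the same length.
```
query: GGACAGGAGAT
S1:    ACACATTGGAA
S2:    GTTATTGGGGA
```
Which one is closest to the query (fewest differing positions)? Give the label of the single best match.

S1

Hamming distances to query — S1: 6; S2: 8.
Smallest is S1 with 6 mismatches.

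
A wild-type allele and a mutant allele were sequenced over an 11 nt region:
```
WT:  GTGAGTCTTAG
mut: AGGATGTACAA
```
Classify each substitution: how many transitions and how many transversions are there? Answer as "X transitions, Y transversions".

Mismatches (1-based):
base 1: G→A (purine→purine, transition)
base 2: T→G (pyrimidine→purine, transversion)
base 5: G→T (purine→pyrimidine, transversion)
base 6: T→G (pyrimidine→purine, transversion)
base 7: C→T (pyrimidine→pyrimidine, transition)
base 8: T→A (pyrimidine→purine, transversion)
base 9: T→C (pyrimidine→pyrimidine, transition)
base 11: G→A (purine→purine, transition)

4 transitions, 4 transversions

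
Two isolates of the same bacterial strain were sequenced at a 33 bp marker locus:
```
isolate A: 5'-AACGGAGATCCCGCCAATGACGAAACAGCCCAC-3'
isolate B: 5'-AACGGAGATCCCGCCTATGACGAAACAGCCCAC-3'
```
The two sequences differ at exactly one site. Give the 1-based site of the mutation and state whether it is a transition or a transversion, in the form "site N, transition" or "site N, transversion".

site 16, transversion

The sequences differ only at site 16: A→T (purine→pyrimidine), a transversion.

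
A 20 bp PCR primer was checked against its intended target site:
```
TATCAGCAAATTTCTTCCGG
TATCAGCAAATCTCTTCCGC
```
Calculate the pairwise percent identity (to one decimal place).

90.0%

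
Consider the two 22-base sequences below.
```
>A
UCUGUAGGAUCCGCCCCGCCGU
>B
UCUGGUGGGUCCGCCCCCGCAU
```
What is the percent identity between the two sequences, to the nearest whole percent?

73%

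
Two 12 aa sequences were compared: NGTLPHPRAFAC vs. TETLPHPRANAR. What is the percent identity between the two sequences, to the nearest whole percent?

67%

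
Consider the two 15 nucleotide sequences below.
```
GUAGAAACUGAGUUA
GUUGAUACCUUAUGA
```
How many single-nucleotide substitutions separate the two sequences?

The sequences differ at sites 3, 6, 9, 10, 11, 12, 14 (1-based) — 7 in total.

7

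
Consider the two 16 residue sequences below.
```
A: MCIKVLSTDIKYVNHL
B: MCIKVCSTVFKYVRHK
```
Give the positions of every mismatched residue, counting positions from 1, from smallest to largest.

6, 9, 10, 14, 16

Differences at position 6 (L→C), position 9 (D→V), position 10 (I→F), position 14 (N→R), position 16 (L→K).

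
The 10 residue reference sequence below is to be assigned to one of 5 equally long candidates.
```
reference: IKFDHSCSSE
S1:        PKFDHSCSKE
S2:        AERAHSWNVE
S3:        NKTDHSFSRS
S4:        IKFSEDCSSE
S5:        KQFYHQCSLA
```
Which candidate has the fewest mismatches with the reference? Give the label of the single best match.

S1 differs at 2 residues; S2 differs at 7 residues; S3 differs at 5 residues; S4 differs at 3 residues; S5 differs at 6 residues. The closest is S1.

S1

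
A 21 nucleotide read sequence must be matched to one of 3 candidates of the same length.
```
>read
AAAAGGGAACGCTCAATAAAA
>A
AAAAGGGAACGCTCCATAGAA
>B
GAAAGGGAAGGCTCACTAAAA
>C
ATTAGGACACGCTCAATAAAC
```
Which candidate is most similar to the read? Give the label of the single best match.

A

A differs at 2 sites; B differs at 3 sites; C differs at 5 sites. The closest is A.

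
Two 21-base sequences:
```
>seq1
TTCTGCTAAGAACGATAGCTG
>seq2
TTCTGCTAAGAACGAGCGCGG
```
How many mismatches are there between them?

3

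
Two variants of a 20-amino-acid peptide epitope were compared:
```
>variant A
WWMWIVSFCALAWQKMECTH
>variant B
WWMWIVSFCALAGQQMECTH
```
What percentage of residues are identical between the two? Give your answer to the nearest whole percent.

90%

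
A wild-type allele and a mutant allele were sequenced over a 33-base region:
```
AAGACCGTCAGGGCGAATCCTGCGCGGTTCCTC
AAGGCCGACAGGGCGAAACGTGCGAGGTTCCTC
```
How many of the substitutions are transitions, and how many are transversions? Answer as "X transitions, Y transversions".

Mismatches (1-based):
base 4: A→G (purine→purine, transition)
base 8: T→A (pyrimidine→purine, transversion)
base 18: T→A (pyrimidine→purine, transversion)
base 20: C→G (pyrimidine→purine, transversion)
base 25: C→A (pyrimidine→purine, transversion)

1 transition, 4 transversions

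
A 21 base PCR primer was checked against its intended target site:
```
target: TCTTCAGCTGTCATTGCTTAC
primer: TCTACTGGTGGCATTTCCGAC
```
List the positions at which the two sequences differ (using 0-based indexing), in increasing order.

3, 5, 7, 10, 15, 17, 18

Scanning 0-based: 3: T/A; 5: A/T; 7: C/G; 10: T/G; 15: G/T; 17: T/C; 18: T/G.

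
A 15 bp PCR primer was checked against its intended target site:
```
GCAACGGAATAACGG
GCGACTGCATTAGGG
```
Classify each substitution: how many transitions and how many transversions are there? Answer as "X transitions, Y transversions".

Transitions (purine↔purine or pyrimidine↔pyrimidine): 3 A→G.
Transversions (purine↔pyrimidine): 6 G→T, 8 A→C, 11 A→T, 13 C→G.

1 transition, 4 transversions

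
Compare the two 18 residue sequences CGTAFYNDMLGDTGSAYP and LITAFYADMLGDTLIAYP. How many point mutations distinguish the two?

5

The sequences differ at residues 1, 2, 7, 14, 15 (1-based) — 5 in total.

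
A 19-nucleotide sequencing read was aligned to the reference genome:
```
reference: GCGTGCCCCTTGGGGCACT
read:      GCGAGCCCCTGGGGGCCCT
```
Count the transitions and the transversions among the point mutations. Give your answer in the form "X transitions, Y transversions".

Transitions (purine↔purine or pyrimidine↔pyrimidine): none.
Transversions (purine↔pyrimidine): 4 T→A, 11 T→G, 17 A→C.

0 transitions, 3 transversions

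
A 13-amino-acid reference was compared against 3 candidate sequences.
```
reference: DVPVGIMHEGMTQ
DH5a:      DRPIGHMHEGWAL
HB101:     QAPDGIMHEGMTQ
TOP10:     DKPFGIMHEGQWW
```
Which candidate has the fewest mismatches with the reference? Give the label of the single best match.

HB101

Hamming distances to reference — DH5a: 6; HB101: 3; TOP10: 5.
Smallest is HB101 with 3 mismatches.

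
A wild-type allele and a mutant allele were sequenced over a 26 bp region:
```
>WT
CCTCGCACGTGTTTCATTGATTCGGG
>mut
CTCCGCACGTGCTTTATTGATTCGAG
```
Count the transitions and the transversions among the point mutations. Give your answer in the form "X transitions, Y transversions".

Transitions (purine↔purine or pyrimidine↔pyrimidine): 2 C→T, 3 T→C, 12 T→C, 15 C→T, 25 G→A.
Transversions (purine↔pyrimidine): none.

5 transitions, 0 transversions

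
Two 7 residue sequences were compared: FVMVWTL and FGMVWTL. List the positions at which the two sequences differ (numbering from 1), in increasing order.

2

Differences at position 2 (V→G).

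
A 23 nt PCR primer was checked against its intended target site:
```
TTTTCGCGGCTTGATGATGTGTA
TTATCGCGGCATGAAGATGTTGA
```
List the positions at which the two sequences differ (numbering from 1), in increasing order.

Differences at position 3 (T→A), position 11 (T→A), position 15 (T→A), position 21 (G→T), position 22 (T→G).

3, 11, 15, 21, 22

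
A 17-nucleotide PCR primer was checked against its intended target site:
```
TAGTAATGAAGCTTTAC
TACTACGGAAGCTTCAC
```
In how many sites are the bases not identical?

Comparing position by position, 4 sites differ: 3 (G/C), 6 (A/C), 7 (T/G), 15 (T/C).

4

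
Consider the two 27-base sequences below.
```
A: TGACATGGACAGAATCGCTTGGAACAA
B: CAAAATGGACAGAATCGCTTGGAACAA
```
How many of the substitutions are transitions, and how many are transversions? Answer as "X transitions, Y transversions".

2 transitions, 1 transversion

Transitions (purine↔purine or pyrimidine↔pyrimidine): 1 T→C, 2 G→A.
Transversions (purine↔pyrimidine): 4 C→A.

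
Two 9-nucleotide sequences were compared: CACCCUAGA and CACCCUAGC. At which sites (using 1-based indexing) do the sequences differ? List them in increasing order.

9

Differences at site 9 (A→C).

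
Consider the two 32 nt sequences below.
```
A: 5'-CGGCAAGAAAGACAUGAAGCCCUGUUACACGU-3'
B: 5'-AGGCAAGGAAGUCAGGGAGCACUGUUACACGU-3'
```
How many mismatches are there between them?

6

The sequences differ at bases 1, 8, 12, 15, 17, 21 (1-based) — 6 in total.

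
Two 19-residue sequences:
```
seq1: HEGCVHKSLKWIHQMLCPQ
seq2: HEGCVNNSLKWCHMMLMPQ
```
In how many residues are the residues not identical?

Mismatches (1-based): residue 6: H→N; residue 7: K→N; residue 12: I→C; residue 14: Q→M; residue 17: C→M.

5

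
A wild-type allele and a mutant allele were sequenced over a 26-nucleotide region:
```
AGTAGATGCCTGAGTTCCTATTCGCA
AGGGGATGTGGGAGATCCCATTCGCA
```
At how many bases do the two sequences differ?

The sequences differ at bases 3, 4, 9, 10, 11, 15, 19 (1-based) — 7 in total.

7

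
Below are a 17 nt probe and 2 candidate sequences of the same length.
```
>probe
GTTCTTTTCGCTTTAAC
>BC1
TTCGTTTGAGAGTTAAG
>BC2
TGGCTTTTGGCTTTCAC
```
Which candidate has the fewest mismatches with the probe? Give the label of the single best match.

BC1 differs at 8 sites; BC2 differs at 5 sites. The closest is BC2.

BC2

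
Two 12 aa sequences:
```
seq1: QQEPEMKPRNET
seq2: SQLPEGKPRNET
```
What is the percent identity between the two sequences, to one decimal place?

75.0%

3 positions differ (1, 3, 6), so 9 of 12 match: 9/12 = 75%.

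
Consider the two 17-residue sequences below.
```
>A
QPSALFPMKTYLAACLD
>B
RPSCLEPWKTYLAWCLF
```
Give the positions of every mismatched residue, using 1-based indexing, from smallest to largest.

1, 4, 6, 8, 14, 17

Scanning 1-based: 1: Q/R; 4: A/C; 6: F/E; 8: M/W; 14: A/W; 17: D/F.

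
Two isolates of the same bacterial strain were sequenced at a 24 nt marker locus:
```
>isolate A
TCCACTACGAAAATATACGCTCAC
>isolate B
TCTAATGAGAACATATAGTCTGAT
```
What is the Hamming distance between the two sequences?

9

The sequences differ at positions 3, 5, 7, 8, 12, 18, 19, 22, 24 (1-based) — 9 in total.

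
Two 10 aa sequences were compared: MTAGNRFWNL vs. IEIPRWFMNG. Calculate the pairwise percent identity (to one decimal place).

20.0%

8 positions differ (1, 2, 3, 4, 5, 6, 8, 10), so 2 of 10 match: 2/10 = 20%.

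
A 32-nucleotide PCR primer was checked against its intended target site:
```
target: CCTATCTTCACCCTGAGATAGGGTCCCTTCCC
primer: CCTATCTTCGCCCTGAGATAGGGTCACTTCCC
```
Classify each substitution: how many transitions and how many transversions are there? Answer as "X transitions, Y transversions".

Mismatches (1-based):
site 10: A→G (purine→purine, transition)
site 26: C→A (pyrimidine→purine, transversion)

1 transition, 1 transversion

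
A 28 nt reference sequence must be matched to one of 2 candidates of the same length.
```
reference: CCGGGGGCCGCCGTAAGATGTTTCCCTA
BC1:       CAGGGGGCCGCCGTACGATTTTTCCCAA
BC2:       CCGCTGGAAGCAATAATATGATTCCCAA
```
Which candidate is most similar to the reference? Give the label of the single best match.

BC1 differs at 4 bases; BC2 differs at 9 bases. The closest is BC1.

BC1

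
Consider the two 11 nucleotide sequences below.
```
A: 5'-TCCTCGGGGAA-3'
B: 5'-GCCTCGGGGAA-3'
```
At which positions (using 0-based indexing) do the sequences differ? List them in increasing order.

Scanning 0-based: 0: T/G.

0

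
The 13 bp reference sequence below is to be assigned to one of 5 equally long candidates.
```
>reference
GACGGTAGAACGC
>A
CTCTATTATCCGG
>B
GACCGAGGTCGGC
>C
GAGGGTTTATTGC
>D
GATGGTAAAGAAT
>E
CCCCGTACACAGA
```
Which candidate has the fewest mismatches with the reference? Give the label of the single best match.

C

A differs at 9 sites; B differs at 6 sites; C differs at 5 sites; D differs at 6 sites; E differs at 7 sites. The closest is C.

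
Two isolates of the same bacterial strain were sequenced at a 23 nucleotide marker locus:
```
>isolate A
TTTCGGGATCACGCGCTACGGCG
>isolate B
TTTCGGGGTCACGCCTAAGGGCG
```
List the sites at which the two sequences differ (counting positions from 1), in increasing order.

8, 15, 16, 17, 19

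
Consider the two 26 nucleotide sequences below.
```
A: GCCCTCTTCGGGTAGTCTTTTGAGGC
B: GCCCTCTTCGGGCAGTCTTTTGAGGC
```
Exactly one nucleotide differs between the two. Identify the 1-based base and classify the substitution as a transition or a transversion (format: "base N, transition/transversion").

The sequences differ only at base 13: T→C (pyrimidine→pyrimidine), a transition.

base 13, transition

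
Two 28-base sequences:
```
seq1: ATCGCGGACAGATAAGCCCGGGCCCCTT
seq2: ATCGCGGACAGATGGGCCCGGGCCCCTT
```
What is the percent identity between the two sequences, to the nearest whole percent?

Mismatches at positions 14, 15 (1-based): 2 of 28.
Identical positions: 26/28 = 92.86% → 93%.

93%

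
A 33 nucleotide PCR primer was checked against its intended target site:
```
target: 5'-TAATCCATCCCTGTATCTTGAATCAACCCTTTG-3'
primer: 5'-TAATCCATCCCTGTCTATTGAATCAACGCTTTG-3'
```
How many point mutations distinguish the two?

Mismatches (1-based): site 15: A→C; site 17: C→A; site 28: C→G.

3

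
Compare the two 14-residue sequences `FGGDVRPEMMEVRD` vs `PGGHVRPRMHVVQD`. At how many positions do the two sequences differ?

The sequences differ at positions 1, 4, 8, 10, 11, 13 (1-based) — 6 in total.

6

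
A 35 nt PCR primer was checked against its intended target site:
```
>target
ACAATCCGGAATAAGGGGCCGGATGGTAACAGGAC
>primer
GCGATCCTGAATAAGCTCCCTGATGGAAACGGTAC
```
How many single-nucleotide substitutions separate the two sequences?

10

Comparing position by position, 10 positions differ: 1 (A/G), 3 (A/G), 8 (G/T), 16 (G/C), 17 (G/T), 18 (G/C), 21 (G/T), 27 (T/A), 31 (A/G), 33 (G/T).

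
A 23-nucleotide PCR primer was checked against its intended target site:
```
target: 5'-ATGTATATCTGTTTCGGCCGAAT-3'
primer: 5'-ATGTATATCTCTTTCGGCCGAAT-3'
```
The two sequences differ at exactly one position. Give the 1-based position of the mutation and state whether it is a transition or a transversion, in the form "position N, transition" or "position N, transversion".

Position 11 changes G→C. G is a purine and C is a pyrimidine, so this is a transversion.

position 11, transversion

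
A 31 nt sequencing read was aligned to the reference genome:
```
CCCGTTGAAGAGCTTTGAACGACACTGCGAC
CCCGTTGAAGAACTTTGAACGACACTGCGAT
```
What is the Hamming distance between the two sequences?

2

Comparing position by position, 2 positions differ: 12 (G/A), 31 (C/T).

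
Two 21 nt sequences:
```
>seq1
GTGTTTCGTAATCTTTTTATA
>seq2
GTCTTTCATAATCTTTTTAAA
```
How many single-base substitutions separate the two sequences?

The sequences differ at bases 3, 8, 20 (1-based) — 3 in total.

3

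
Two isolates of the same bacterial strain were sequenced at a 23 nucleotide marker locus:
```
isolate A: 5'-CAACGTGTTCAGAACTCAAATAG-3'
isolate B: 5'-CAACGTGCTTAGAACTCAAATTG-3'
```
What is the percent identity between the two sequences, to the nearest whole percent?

87%

3 positions differ (8, 10, 22), so 20 of 23 match: 20/23 = 86.96%.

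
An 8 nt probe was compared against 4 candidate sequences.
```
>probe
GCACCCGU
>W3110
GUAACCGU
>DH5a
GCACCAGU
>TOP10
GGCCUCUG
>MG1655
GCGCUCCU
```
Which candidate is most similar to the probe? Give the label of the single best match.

DH5a

W3110 differs at 2 bases; DH5a differs at 1 base; TOP10 differs at 5 bases; MG1655 differs at 3 bases. The closest is DH5a.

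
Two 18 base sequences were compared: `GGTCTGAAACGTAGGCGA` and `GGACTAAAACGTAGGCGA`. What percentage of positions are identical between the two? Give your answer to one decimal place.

Mismatches at positions 3, 6 (1-based): 2 of 18.
Identical positions: 16/18 = 88.89% → 88.9%.

88.9%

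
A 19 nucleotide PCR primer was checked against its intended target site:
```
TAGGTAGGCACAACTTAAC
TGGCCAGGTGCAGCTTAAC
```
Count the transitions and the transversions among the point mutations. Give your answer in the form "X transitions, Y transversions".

5 transitions, 1 transversion

Mismatches (1-based):
site 2: A→G (purine→purine, transition)
site 4: G→C (purine→pyrimidine, transversion)
site 5: T→C (pyrimidine→pyrimidine, transition)
site 9: C→T (pyrimidine→pyrimidine, transition)
site 10: A→G (purine→purine, transition)
site 13: A→G (purine→purine, transition)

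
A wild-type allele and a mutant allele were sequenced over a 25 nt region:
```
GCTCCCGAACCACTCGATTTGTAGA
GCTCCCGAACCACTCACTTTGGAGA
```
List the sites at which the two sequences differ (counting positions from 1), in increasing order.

16, 17, 22

Differences at site 16 (G→A), site 17 (A→C), site 22 (T→G).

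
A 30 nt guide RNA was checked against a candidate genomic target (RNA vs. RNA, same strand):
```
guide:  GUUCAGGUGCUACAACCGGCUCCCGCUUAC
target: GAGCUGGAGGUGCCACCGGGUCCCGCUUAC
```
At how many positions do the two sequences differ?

The sequences differ at positions 2, 3, 5, 8, 10, 12, 14, 20 (1-based) — 8 in total.

8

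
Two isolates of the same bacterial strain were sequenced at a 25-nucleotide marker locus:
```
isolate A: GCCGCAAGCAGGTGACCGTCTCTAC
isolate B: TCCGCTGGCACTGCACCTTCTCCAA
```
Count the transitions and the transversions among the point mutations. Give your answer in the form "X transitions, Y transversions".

2 transitions, 8 transversions

Transitions (purine↔purine or pyrimidine↔pyrimidine): 7 A→G, 23 T→C.
Transversions (purine↔pyrimidine): 1 G→T, 6 A→T, 11 G→C, 12 G→T, 13 T→G, 14 G→C, 18 G→T, 25 C→A.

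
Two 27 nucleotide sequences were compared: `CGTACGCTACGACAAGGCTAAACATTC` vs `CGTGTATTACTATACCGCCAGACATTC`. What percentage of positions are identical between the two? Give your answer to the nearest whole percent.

10 positions differ (4, 5, 6, 7, 11, 13, 15, 16, 19, 21), so 17 of 27 match: 17/27 = 62.96%.

63%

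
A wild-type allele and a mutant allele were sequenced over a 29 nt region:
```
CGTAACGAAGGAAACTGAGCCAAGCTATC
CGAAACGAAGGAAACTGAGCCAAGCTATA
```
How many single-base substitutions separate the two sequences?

Comparing position by position, 2 bases differ: 3 (T/A), 29 (C/A).

2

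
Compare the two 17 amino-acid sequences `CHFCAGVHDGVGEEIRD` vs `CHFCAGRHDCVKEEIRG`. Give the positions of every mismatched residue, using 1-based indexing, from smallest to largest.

Differences at position 7 (V→R), position 10 (G→C), position 12 (G→K), position 17 (D→G).

7, 10, 12, 17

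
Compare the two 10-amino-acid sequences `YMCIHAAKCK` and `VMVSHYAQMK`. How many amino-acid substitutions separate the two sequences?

6

Comparing position by position, 6 residues differ: 1 (Y/V), 3 (C/V), 4 (I/S), 6 (A/Y), 8 (K/Q), 9 (C/M).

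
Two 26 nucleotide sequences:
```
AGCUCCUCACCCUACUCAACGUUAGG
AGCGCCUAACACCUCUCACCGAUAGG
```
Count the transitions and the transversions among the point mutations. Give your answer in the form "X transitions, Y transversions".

1 transition, 6 transversions

Transitions (purine↔purine or pyrimidine↔pyrimidine): 13 U→C.
Transversions (purine↔pyrimidine): 4 U→G, 8 C→A, 11 C→A, 14 A→U, 19 A→C, 22 U→A.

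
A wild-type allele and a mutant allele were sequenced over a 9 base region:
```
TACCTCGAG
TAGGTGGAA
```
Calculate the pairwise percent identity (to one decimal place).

55.6%

4 positions differ (3, 4, 6, 9), so 5 of 9 match: 5/9 = 55.56%.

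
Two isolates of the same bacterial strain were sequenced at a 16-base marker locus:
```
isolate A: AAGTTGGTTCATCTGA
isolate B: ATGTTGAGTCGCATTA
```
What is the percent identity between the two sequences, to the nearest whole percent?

7 positions differ (2, 7, 8, 11, 12, 13, 15), so 9 of 16 match: 9/16 = 56.25%.

56%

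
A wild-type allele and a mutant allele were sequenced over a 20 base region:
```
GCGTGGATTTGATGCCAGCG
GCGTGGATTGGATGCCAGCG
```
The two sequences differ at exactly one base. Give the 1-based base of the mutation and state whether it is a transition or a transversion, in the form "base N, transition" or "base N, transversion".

base 10, transversion

The sequences differ only at base 10: T→G (pyrimidine→purine), a transversion.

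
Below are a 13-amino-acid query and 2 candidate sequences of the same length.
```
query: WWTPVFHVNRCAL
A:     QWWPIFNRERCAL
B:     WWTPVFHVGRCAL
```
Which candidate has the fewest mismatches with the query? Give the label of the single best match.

B

Hamming distances to query — A: 6; B: 1.
Smallest is B with 1 mismatch.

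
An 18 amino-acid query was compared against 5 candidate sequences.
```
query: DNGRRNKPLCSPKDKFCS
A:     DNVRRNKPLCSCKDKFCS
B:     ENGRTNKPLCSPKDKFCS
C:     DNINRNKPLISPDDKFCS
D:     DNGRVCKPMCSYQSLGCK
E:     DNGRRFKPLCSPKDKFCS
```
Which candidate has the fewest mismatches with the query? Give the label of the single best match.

E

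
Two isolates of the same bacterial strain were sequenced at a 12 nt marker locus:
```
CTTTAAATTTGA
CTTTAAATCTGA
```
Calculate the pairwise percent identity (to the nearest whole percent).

92%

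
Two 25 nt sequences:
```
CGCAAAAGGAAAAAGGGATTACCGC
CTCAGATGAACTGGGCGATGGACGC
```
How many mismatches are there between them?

12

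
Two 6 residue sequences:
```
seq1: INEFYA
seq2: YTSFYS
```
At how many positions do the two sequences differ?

4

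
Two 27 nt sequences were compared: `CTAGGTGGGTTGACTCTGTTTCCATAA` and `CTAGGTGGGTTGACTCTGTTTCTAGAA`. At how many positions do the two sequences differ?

2

Comparing position by position, 2 positions differ: 23 (C/T), 25 (T/G).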